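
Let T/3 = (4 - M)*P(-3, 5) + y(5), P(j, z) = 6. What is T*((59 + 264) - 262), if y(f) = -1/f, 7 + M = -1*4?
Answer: 82167/5 ≈ 16433.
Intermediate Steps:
M = -11 (M = -7 - 1*4 = -7 - 4 = -11)
T = 1347/5 (T = 3*((4 - 1*(-11))*6 - 1/5) = 3*((4 + 11)*6 - 1*1/5) = 3*(15*6 - 1/5) = 3*(90 - 1/5) = 3*(449/5) = 1347/5 ≈ 269.40)
T*((59 + 264) - 262) = 1347*((59 + 264) - 262)/5 = 1347*(323 - 262)/5 = (1347/5)*61 = 82167/5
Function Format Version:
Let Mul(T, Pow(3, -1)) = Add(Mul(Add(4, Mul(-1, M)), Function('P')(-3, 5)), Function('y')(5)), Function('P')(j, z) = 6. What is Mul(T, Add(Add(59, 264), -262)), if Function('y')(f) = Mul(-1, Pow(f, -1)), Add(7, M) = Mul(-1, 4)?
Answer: Rational(82167, 5) ≈ 16433.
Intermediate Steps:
M = -11 (M = Add(-7, Mul(-1, 4)) = Add(-7, -4) = -11)
T = Rational(1347, 5) (T = Mul(3, Add(Mul(Add(4, Mul(-1, -11)), 6), Mul(-1, Pow(5, -1)))) = Mul(3, Add(Mul(Add(4, 11), 6), Mul(-1, Rational(1, 5)))) = Mul(3, Add(Mul(15, 6), Rational(-1, 5))) = Mul(3, Add(90, Rational(-1, 5))) = Mul(3, Rational(449, 5)) = Rational(1347, 5) ≈ 269.40)
Mul(T, Add(Add(59, 264), -262)) = Mul(Rational(1347, 5), Add(Add(59, 264), -262)) = Mul(Rational(1347, 5), Add(323, -262)) = Mul(Rational(1347, 5), 61) = Rational(82167, 5)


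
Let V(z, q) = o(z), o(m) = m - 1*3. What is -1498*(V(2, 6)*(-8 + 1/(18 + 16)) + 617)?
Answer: -15915501/17 ≈ -9.3621e+5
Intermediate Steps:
o(m) = -3 + m (o(m) = m - 3 = -3 + m)
V(z, q) = -3 + z
-1498*(V(2, 6)*(-8 + 1/(18 + 16)) + 617) = -1498*((-3 + 2)*(-8 + 1/(18 + 16)) + 617) = -1498*(-(-8 + 1/34) + 617) = -1498*(-1*(-271/34) + 617) = -1498*(271/34 + 617) = -1498*21249/34 = -15915501/17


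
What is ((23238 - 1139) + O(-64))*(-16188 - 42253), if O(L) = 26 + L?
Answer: -1289266901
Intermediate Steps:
((23238 - 1139) + O(-64))*(-16188 - 42253) = ((23238 - 1139) + (26 - 64))*(-16188 - 42253) = (22099 - 38)*(-58441) = 22061*(-58441) = -1289266901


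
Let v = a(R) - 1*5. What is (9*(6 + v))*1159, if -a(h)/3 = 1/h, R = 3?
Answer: 0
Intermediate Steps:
a(h) = -3/h
v = -6 (v = -3/3 - 1*5 = -3*1/3 - 5 = -1 - 5 = -6)
(9*(6 + v))*1159 = (9*(6 - 6))*1159 = (9*0)*1159 = 0*1159 = 0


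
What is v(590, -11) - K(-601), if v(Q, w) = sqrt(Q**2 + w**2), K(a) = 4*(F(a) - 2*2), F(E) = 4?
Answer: sqrt(348221) ≈ 590.10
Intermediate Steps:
K(a) = 0 (K(a) = 4*(4 - 2*2) = 4*(4 - 4) = 4*0 = 0)
v(590, -11) - K(-601) = sqrt(590**2 + (-11)**2) - 1*0 = sqrt(348100 + 121) + 0 = sqrt(348221) + 0 = sqrt(348221)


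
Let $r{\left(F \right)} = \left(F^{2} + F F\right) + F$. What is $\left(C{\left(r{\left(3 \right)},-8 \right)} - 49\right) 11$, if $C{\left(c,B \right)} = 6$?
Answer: $-473$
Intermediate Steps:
$r{\left(F \right)} = F + 2 F^{2}$ ($r{\left(F \right)} = \left(F^{2} + F^{2}\right) + F = 2 F^{2} + F = F + 2 F^{2}$)
$\left(C{\left(r{\left(3 \right)},-8 \right)} - 49\right) 11 = \left(6 - 49\right) 11 = \left(-43\right) 11 = -473$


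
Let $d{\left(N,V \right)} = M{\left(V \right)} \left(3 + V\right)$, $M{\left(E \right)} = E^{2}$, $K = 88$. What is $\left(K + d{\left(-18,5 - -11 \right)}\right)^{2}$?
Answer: $24522304$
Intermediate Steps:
$d{\left(N,V \right)} = V^{2} \left(3 + V\right)$
$\left(K + d{\left(-18,5 - -11 \right)}\right)^{2} = \left(88 + \left(5 - -11\right)^{2} \left(3 + \left(5 - -11\right)\right)\right)^{2} = \left(88 + \left(5 + 11\right)^{2} \left(3 + \left(5 + 11\right)\right)\right)^{2} = \left(88 + 16^{2} \left(3 + 16\right)\right)^{2} = \left(88 + 256 \cdot 19\right)^{2} = \left(88 + 4864\right)^{2} = 4952^{2} = 24522304$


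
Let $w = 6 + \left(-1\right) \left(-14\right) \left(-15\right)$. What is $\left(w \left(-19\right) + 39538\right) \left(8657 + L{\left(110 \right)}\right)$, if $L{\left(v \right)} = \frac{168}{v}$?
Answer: $\frac{20674571666}{55} \approx 3.759 \cdot 10^{8}$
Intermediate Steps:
$w = -204$ ($w = 6 + 14 \left(-15\right) = 6 - 210 = -204$)
$\left(w \left(-19\right) + 39538\right) \left(8657 + L{\left(110 \right)}\right) = \left(\left(-204\right) \left(-19\right) + 39538\right) \left(8657 + \frac{168}{110}\right) = \left(3876 + 39538\right) \left(8657 + 168 \cdot \frac{1}{110}\right) = 43414 \left(8657 + \frac{84}{55}\right) = 43414 \cdot \frac{476219}{55} = \frac{20674571666}{55}$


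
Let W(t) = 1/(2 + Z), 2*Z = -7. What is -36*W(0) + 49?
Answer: 73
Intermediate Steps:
Z = -7/2 (Z = (½)*(-7) = -7/2 ≈ -3.5000)
W(t) = -⅔ (W(t) = 1/(2 - 7/2) = 1/(-3/2) = -⅔)
-36*W(0) + 49 = -36*(-⅔) + 49 = 24 + 49 = 73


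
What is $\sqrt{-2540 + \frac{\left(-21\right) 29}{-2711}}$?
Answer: $\frac{i \sqrt{18666132341}}{2711} \approx 50.396 i$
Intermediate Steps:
$\sqrt{-2540 + \frac{\left(-21\right) 29}{-2711}} = \sqrt{-2540 - - \frac{609}{2711}} = \sqrt{-2540 + \frac{609}{2711}} = \sqrt{- \frac{6885331}{2711}} = \frac{i \sqrt{18666132341}}{2711}$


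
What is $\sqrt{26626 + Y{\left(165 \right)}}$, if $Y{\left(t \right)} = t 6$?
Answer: $4 \sqrt{1726} \approx 166.18$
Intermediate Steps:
$Y{\left(t \right)} = 6 t$
$\sqrt{26626 + Y{\left(165 \right)}} = \sqrt{26626 + 6 \cdot 165} = \sqrt{26626 + 990} = \sqrt{27616} = 4 \sqrt{1726}$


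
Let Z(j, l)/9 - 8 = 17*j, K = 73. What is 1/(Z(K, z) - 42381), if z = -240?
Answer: -1/31140 ≈ -3.2113e-5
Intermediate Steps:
Z(j, l) = 72 + 153*j (Z(j, l) = 72 + 9*(17*j) = 72 + 153*j)
1/(Z(K, z) - 42381) = 1/((72 + 153*73) - 42381) = 1/((72 + 11169) - 42381) = 1/(11241 - 42381) = 1/(-31140) = -1/31140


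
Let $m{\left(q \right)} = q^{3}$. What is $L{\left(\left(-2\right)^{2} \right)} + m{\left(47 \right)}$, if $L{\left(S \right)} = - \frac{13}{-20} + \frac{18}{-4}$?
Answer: $\frac{2076383}{20} \approx 1.0382 \cdot 10^{5}$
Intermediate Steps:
$L{\left(S \right)} = - \frac{77}{20}$ ($L{\left(S \right)} = \left(-13\right) \left(- \frac{1}{20}\right) + 18 \left(- \frac{1}{4}\right) = \frac{13}{20} - \frac{9}{2} = - \frac{77}{20}$)
$L{\left(\left(-2\right)^{2} \right)} + m{\left(47 \right)} = - \frac{77}{20} + 47^{3} = - \frac{77}{20} + 103823 = \frac{2076383}{20}$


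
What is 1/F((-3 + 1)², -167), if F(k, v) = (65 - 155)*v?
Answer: 1/15030 ≈ 6.6534e-5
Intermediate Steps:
F(k, v) = -90*v
1/F((-3 + 1)², -167) = 1/(-90*(-167)) = 1/15030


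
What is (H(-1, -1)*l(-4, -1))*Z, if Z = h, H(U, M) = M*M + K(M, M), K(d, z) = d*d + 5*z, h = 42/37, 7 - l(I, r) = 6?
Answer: -126/37 ≈ -3.4054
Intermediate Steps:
l(I, r) = 1 (l(I, r) = 7 - 1*6 = 7 - 6 = 1)
h = 42/37 (h = 42*(1/37) = 42/37 ≈ 1.1351)
K(d, z) = d² + 5*z
H(U, M) = 2*M² + 5*M (H(U, M) = M*M + (M² + 5*M) = M² + (M² + 5*M) = 2*M² + 5*M)
Z = 42/37 ≈ 1.1351
(H(-1, -1)*l(-4, -1))*Z = (-(5 + 2*(-1))*1)*(42/37) = (-(5 - 2)*1)*(42/37) = (-1*3*1)*(42/37) = -3*1*(42/37) = -3*42/37 = -126/37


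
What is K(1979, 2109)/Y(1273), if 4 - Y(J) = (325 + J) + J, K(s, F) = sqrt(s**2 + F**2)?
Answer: -sqrt(8364322)/2867 ≈ -1.0088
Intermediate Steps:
K(s, F) = sqrt(F**2 + s**2)
Y(J) = -321 - 2*J (Y(J) = 4 - ((325 + J) + J) = 4 - (325 + 2*J) = 4 + (-325 - 2*J) = -321 - 2*J)
K(1979, 2109)/Y(1273) = sqrt(2109**2 + 1979**2)/(-321 - 2*1273) = sqrt(4447881 + 3916441)/(-321 - 2546) = sqrt(8364322)/(-2867) = sqrt(8364322)*(-1/2867) = -sqrt(8364322)/2867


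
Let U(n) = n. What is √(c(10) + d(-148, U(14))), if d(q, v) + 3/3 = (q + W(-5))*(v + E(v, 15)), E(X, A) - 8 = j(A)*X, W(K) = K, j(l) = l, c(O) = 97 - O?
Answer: I*√35410 ≈ 188.18*I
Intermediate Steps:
E(X, A) = 8 + A*X
d(q, v) = -1 + (-5 + q)*(8 + 16*v) (d(q, v) = -1 + (q - 5)*(v + (8 + 15*v)) = -1 + (-5 + q)*(8 + 16*v))
√(c(10) + d(-148, U(14))) = √((97 - 1*10) + (-41 - 80*14 + 8*(-148) + 16*(-148)*14)) = √((97 - 10) + (-41 - 1120 - 1184 - 33152)) = √(87 - 35497) = √(-35410) = I*√35410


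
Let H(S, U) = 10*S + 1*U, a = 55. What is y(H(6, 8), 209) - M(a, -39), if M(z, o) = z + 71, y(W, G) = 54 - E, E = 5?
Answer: -77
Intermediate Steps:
H(S, U) = U + 10*S (H(S, U) = 10*S + U = U + 10*S)
y(W, G) = 49 (y(W, G) = 54 - 1*5 = 54 - 5 = 49)
M(z, o) = 71 + z
y(H(6, 8), 209) - M(a, -39) = 49 - (71 + 55) = 49 - 1*126 = 49 - 126 = -77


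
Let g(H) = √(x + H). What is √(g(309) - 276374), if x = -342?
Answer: √(-276374 + I*√33) ≈ 0.005 + 525.71*I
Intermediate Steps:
g(H) = √(-342 + H)
√(g(309) - 276374) = √(√(-342 + 309) - 276374) = √(√(-33) - 276374) = √(I*√33 - 276374) = √(-276374 + I*√33)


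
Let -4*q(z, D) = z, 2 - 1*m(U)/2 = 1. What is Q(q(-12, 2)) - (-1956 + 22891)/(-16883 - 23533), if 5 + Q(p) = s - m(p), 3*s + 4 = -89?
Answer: -1514873/40416 ≈ -37.482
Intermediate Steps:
s = -31 (s = -4/3 + (⅓)*(-89) = -4/3 - 89/3 = -31)
m(U) = 2 (m(U) = 4 - 2*1 = 4 - 2 = 2)
q(z, D) = -z/4
Q(p) = -38 (Q(p) = -5 + (-31 - 1*2) = -5 + (-31 - 2) = -5 - 33 = -38)
Q(q(-12, 2)) - (-1956 + 22891)/(-16883 - 23533) = -38 - (-1956 + 22891)/(-16883 - 23533) = -38 - 20935/(-40416) = -38 - 20935*(-1)/40416 = -38 - 1*(-20935/40416) = -38 + 20935/40416 = -1514873/40416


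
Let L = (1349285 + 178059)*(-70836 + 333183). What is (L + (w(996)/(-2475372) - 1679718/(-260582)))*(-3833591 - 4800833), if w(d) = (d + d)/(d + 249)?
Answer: -1394797759854628641503716775752/403148366565 ≈ -3.4598e+18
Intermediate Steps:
w(d) = 2*d/(249 + d) (w(d) = (2*d)/(249 + d) = 2*d/(249 + d))
L = 400694116368 (L = 1527344*262347 = 400694116368)
(L + (w(996)/(-2475372) - 1679718/(-260582)))*(-3833591 - 4800833) = (400694116368 + ((2*996/(249 + 996))/(-2475372) - 1679718/(-260582)))*(-3833591 - 4800833) = (400694116368 + ((2*996/1245)*(-1/2475372) - 1679718*(-1/260582)))*(-8634424) = (400694116368 + ((2*996*(1/1245))*(-1/2475372) + 839859/130291))*(-8634424) = (400694116368 + ((8/5)*(-1/2475372) + 839859/130291))*(-8634424) = (400694116368 + (-2/3094215 + 839859/130291))*(-8634424) = (400694116368 + 2598704055103/403148366565)*(-8634424) = (161539178508563934491023/403148366565)*(-8634424) = -1394797759854628641503716775752/403148366565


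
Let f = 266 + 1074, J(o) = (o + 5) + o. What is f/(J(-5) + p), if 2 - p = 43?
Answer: -670/23 ≈ -29.130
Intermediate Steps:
p = -41 (p = 2 - 1*43 = 2 - 43 = -41)
J(o) = 5 + 2*o (J(o) = (5 + o) + o = 5 + 2*o)
f = 1340
f/(J(-5) + p) = 1340/((5 + 2*(-5)) - 41) = 1340/((5 - 10) - 41) = 1340/(-5 - 41) = 1340/(-46) = -1/46*1340 = -670/23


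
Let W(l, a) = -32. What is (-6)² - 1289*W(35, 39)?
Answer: 41284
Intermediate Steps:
(-6)² - 1289*W(35, 39) = (-6)² - 1289*(-32) = 36 + 41248 = 41284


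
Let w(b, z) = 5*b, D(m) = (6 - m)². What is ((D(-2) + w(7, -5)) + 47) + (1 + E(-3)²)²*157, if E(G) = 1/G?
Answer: 27526/81 ≈ 339.83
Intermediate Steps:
((D(-2) + w(7, -5)) + 47) + (1 + E(-3)²)²*157 = (((-6 - 2)² + 5*7) + 47) + (1 + (1/(-3))²)²*157 = (((-8)² + 35) + 47) + (1 + (-⅓)²)²*157 = ((64 + 35) + 47) + (1 + ⅑)²*157 = (99 + 47) + (10/9)²*157 = 146 + (100/81)*157 = 146 + 15700/81 = 27526/81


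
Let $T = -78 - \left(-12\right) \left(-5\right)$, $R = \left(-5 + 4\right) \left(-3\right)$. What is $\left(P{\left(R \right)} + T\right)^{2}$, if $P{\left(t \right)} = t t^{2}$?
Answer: $12321$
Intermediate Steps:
$R = 3$ ($R = \left(-1\right) \left(-3\right) = 3$)
$P{\left(t \right)} = t^{3}$
$T = -138$ ($T = -78 - 60 = -138$)
$\left(P{\left(R \right)} + T\right)^{2} = \left(3^{3} - 138\right)^{2} = \left(27 - 138\right)^{2} = \left(-111\right)^{2} = 12321$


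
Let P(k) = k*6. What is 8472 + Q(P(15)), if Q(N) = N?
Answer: 8562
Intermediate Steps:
P(k) = 6*k
8472 + Q(P(15)) = 8472 + 6*15 = 8472 + 90 = 8562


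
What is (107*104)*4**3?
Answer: 712192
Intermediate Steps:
(107*104)*4**3 = 11128*64 = 712192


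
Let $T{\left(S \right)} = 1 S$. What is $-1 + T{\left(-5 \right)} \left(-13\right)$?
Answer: $64$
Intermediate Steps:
$T{\left(S \right)} = S$
$-1 + T{\left(-5 \right)} \left(-13\right) = -1 - -65 = -1 + 65 = 64$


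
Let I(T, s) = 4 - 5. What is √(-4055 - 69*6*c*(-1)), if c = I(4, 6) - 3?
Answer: I*√5711 ≈ 75.571*I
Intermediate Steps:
I(T, s) = -1
c = -4 (c = -1 - 3 = -4)
√(-4055 - 69*6*c*(-1)) = √(-4055 - 69*6*(-4)*(-1)) = √(-4055 - (-1656)*(-1)) = √(-4055 - 69*24) = √(-4055 - 1656) = √(-5711) = I*√5711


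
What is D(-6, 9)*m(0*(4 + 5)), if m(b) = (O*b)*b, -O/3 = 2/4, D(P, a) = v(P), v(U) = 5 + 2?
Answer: 0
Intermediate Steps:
v(U) = 7
D(P, a) = 7
O = -3/2 (O = -6/4 = -3*½ = -3/2 ≈ -1.5000)
m(b) = -3*b²/2 (m(b) = (-3*b/2)*b = -3*b²/2)
D(-6, 9)*m(0*(4 + 5)) = 7*(-3*(0*(4 + 5))²/2) = 7*(-3*(0*9)²/2) = 7*(-3/2*0²) = 7*(-3/2*0) = 7*0 = 0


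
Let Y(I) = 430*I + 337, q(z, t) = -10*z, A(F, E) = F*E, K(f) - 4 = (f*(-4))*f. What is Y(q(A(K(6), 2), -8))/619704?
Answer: 1204337/619704 ≈ 1.9434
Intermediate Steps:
K(f) = 4 - 4*f² (K(f) = 4 + (f*(-4))*f = 4 + (-4*f)*f = 4 - 4*f²)
A(F, E) = E*F
Y(I) = 337 + 430*I
Y(q(A(K(6), 2), -8))/619704 = (337 + 430*(-20*(4 - 4*6²)))/619704 = (337 + 430*(-20*(4 - 4*36)))*(1/619704) = (337 + 430*(-20*(4 - 144)))*(1/619704) = (337 + 430*(-20*(-140)))*(1/619704) = (337 + 430*(-10*(-280)))*(1/619704) = (337 + 430*2800)*(1/619704) = (337 + 1204000)*(1/619704) = 1204337*(1/619704) = 1204337/619704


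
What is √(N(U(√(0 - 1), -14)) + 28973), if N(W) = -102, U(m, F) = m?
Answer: √28871 ≈ 169.91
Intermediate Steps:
√(N(U(√(0 - 1), -14)) + 28973) = √(-102 + 28973) = √28871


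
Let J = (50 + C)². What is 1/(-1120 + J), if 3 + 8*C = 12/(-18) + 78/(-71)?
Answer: 2903616/3835064305 ≈ 0.00075712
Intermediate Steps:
C = -1015/1704 (C = -3/8 + (12/(-18) + 78/(-71))/8 = -3/8 + (12*(-1/18) + 78*(-1/71))/8 = -3/8 + (-⅔ - 78/71)/8 = -3/8 + (⅛)*(-376/213) = -3/8 - 47/213 = -1015/1704 ≈ -0.59566)
J = 7087114225/2903616 (J = (50 - 1015/1704)² = (84185/1704)² = 7087114225/2903616 ≈ 2440.8)
1/(-1120 + J) = 1/(-1120 + 7087114225/2903616) = 1/(3835064305/2903616) = 2903616/3835064305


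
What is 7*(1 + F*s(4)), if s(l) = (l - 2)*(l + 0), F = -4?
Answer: -217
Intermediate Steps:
s(l) = l*(-2 + l) (s(l) = (-2 + l)*l = l*(-2 + l))
7*(1 + F*s(4)) = 7*(1 - 16*(-2 + 4)) = 7*(1 - 16*2) = 7*(1 - 4*8) = 7*(1 - 32) = 7*(-31) = -217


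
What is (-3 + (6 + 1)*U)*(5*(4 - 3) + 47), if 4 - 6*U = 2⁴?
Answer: -884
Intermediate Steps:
U = -2 (U = ⅔ - ⅙*2⁴ = ⅔ - ⅙*16 = ⅔ - 8/3 = -2)
(-3 + (6 + 1)*U)*(5*(4 - 3) + 47) = (-3 + (6 + 1)*(-2))*(5*(4 - 3) + 47) = (-3 + 7*(-2))*(5*1 + 47) = (-3 - 14)*(5 + 47) = -17*52 = -884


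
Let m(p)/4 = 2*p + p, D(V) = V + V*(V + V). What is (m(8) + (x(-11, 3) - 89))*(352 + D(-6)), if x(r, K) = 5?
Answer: 5016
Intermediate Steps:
D(V) = V + 2*V**2 (D(V) = V + V*(2*V) = V + 2*V**2)
m(p) = 12*p (m(p) = 4*(2*p + p) = 4*(3*p) = 12*p)
(m(8) + (x(-11, 3) - 89))*(352 + D(-6)) = (12*8 + (5 - 89))*(352 - 6*(1 + 2*(-6))) = (96 - 84)*(352 - 6*(1 - 12)) = 12*(352 - 6*(-11)) = 12*(352 + 66) = 12*418 = 5016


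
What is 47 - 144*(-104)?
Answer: 15023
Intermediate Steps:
47 - 144*(-104) = 47 + 14976 = 15023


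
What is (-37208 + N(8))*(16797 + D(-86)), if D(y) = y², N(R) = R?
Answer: -899979600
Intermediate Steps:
(-37208 + N(8))*(16797 + D(-86)) = (-37208 + 8)*(16797 + (-86)²) = -37200*(16797 + 7396) = -37200*24193 = -899979600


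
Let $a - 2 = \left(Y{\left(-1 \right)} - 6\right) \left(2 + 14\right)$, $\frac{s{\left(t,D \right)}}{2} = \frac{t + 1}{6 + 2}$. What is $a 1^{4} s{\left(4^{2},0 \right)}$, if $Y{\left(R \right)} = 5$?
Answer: $- \frac{119}{2} \approx -59.5$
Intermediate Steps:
$s{\left(t,D \right)} = \frac{1}{4} + \frac{t}{4}$ ($s{\left(t,D \right)} = 2 \frac{t + 1}{6 + 2} = 2 \frac{1 + t}{8} = 2 \left(1 + t\right) \frac{1}{8} = 2 \left(\frac{1}{8} + \frac{t}{8}\right) = \frac{1}{4} + \frac{t}{4}$)
$a = -14$ ($a = 2 + \left(5 - 6\right) \left(2 + 14\right) = 2 - 16 = -14$)
$a 1^{4} s{\left(4^{2},0 \right)} = - 14 \cdot 1^{4} \left(\frac{1}{4} + \frac{4^{2}}{4}\right) = - 14 \cdot 1 \left(\frac{1}{4} + \frac{1}{4} \cdot 16\right) = - 14 \cdot 1 \left(\frac{1}{4} + 4\right) = - 14 \cdot 1 \cdot \frac{17}{4} = \left(-14\right) \frac{17}{4} = - \frac{119}{2}$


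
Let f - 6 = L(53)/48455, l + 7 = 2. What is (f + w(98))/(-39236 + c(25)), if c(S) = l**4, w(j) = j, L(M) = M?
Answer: -5039373/1870896005 ≈ -0.0026936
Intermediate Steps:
l = -5 (l = -7 + 2 = -5)
f = 290783/48455 (f = 6 + 53/48455 = 290783/48455 ≈ 6.0011)
c(S) = 625 (c(S) = (-5)**4 = 625)
(f + w(98))/(-39236 + c(25)) = (290783/48455 + 98)/(-39236 + 625) = (5039373/48455)/(-38611) = (5039373/48455)*(-1/38611) = -5039373/1870896005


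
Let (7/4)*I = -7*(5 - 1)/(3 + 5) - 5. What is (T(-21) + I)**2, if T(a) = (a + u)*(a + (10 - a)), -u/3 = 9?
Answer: 11519236/49 ≈ 2.3509e+5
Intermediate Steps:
u = -27 (u = -3*9 = -27)
T(a) = -270 + 10*a (T(a) = (a - 27)*(a + (10 - a)) = (-27 + a)*10 = -270 + 10*a)
I = -34/7 (I = 4*(-7*(5 - 1)/(3 + 5) - 5)/7 = 4*(-28/8 - 5)/7 = 4*(-7*1/2 - 5)/7 = 4*(-7/2 - 5)/7 = (4/7)*(-17/2) = -34/7 ≈ -4.8571)
(T(-21) + I)**2 = ((-270 + 10*(-21)) - 34/7)**2 = ((-270 - 210) - 34/7)**2 = (-480 - 34/7)**2 = (-3394/7)**2 = 11519236/49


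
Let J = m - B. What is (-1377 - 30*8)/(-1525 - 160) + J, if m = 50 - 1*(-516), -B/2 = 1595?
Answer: 6330477/1685 ≈ 3757.0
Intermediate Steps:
B = -3190 (B = -2*1595 = -3190)
m = 566 (m = 50 + 516 = 566)
J = 3756 (J = 566 - 1*(-3190) = 566 + 3190 = 3756)
(-1377 - 30*8)/(-1525 - 160) + J = (-1377 - 30*8)/(-1525 - 160) + 3756 = (-1377 - 240)/(-1685) + 3756 = -1617*(-1/1685) + 3756 = 1617/1685 + 3756 = 6330477/1685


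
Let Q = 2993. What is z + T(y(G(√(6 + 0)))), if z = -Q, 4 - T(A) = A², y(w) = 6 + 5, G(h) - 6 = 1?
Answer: -3110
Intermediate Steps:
G(h) = 7 (G(h) = 6 + 1 = 7)
y(w) = 11
T(A) = 4 - A²
z = -2993 (z = -1*2993 = -2993)
z + T(y(G(√(6 + 0)))) = -2993 + (4 - 1*11²) = -2993 + (4 - 1*121) = -2993 + (4 - 121) = -2993 - 117 = -3110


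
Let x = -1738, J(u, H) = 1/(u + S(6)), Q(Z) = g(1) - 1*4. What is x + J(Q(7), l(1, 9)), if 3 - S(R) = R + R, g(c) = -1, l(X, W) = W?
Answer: -24333/14 ≈ -1738.1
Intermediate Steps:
S(R) = 3 - 2*R (S(R) = 3 - (R + R) = 3 - 2*R)
Q(Z) = -5 (Q(Z) = -1 - 1*4 = -1 - 4 = -5)
J(u, H) = 1/(-9 + u) (J(u, H) = 1/(u + (3 - 2*6)) = 1/(u + (3 - 12)) = 1/(u - 9) = 1/(-9 + u))
x + J(Q(7), l(1, 9)) = -1738 + 1/(-9 - 5) = -1738 + 1/(-14) = -1738 - 1/14 = -24333/14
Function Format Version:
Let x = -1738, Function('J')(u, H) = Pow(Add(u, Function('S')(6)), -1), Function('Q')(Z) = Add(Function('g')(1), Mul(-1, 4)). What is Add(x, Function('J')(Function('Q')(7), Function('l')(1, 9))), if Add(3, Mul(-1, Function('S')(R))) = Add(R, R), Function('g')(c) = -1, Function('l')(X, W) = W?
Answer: Rational(-24333, 14) ≈ -1738.1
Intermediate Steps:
Function('S')(R) = Add(3, Mul(-2, R)) (Function('S')(R) = Add(3, Mul(-1, Add(R, R))) = Add(3, Mul(-1, Mul(2, R))) = Add(3, Mul(-2, R)))
Function('Q')(Z) = -5 (Function('Q')(Z) = Add(-1, Mul(-1, 4)) = Add(-1, -4) = -5)
Function('J')(u, H) = Pow(Add(-9, u), -1) (Function('J')(u, H) = Pow(Add(u, Add(3, Mul(-2, 6))), -1) = Pow(Add(u, Add(3, -12)), -1) = Pow(Add(u, -9), -1) = Pow(Add(-9, u), -1))
Add(x, Function('J')(Function('Q')(7), Function('l')(1, 9))) = Add(-1738, Pow(Add(-9, -5), -1)) = Add(-1738, Pow(-14, -1)) = Add(-1738, Rational(-1, 14)) = Rational(-24333, 14)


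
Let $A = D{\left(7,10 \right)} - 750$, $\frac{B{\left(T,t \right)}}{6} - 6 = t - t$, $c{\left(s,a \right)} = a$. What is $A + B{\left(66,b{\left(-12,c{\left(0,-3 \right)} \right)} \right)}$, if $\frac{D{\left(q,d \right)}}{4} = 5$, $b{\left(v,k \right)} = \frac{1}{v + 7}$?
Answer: $-694$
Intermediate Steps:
$b{\left(v,k \right)} = \frac{1}{7 + v}$
$D{\left(q,d \right)} = 20$ ($D{\left(q,d \right)} = 4 \cdot 5 = 20$)
$B{\left(T,t \right)} = 36$ ($B{\left(T,t \right)} = 36 + 6 \left(t - t\right) = 36 + 6 \cdot 0 = 36 + 0 = 36$)
$A = -730$ ($A = 20 - 750 = -730$)
$A + B{\left(66,b{\left(-12,c{\left(0,-3 \right)} \right)} \right)} = -730 + 36 = -694$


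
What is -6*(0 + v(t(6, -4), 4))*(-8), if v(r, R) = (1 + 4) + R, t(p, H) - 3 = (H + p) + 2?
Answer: 432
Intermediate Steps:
t(p, H) = 5 + H + p (t(p, H) = 3 + ((H + p) + 2) = 3 + (2 + H + p) = 5 + H + p)
v(r, R) = 5 + R
-6*(0 + v(t(6, -4), 4))*(-8) = -6*(0 + (5 + 4))*(-8) = -6*(0 + 9)*(-8) = -54*(-8) = -6*(-72) = 432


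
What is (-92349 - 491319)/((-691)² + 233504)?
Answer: -6276/7645 ≈ -0.82093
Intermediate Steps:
(-92349 - 491319)/((-691)² + 233504) = -583668/(477481 + 233504) = -583668/710985 = -583668*1/710985 = -6276/7645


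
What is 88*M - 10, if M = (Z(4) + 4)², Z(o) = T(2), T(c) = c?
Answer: 3158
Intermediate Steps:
Z(o) = 2
M = 36 (M = (2 + 4)² = 6² = 36)
88*M - 10 = 88*36 - 10 = 3168 - 10 = 3158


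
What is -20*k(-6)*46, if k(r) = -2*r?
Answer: -11040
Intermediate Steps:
-20*k(-6)*46 = -(-40)*(-6)*46 = -20*12*46 = -240*46 = -11040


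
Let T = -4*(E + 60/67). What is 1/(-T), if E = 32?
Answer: 67/8816 ≈ 0.0075998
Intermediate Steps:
T = -8816/67 (T = -4*(32 + 60/67) = -4*2204/67 = -8816/67 ≈ -131.58)
1/(-T) = 1/(-1*(-8816/67)) = 1/(8816/67) = 67/8816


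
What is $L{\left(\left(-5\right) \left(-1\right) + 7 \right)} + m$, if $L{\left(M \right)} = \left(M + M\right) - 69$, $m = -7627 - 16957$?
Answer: $-24629$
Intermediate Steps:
$m = -24584$ ($m = -7627 - 16957 = -24584$)
$L{\left(M \right)} = -69 + 2 M$ ($L{\left(M \right)} = 2 M - 69 = -69 + 2 M$)
$L{\left(\left(-5\right) \left(-1\right) + 7 \right)} + m = \left(-69 + 2 \left(\left(-5\right) \left(-1\right) + 7\right)\right) - 24584 = \left(-69 + 2 \left(5 + 7\right)\right) - 24584 = \left(-69 + 2 \cdot 12\right) - 24584 = \left(-69 + 24\right) - 24584 = -45 - 24584 = -24629$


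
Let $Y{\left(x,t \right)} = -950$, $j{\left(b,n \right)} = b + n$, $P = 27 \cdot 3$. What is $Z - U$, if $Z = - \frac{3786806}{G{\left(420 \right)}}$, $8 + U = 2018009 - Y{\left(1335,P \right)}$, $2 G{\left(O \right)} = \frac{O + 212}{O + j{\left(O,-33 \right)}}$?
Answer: $- \frac{1846970479}{158} \approx -1.169 \cdot 10^{7}$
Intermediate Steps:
$P = 81$
$G{\left(O \right)} = \frac{212 + O}{2 \left(-33 + 2 O\right)}$ ($G{\left(O \right)} = \frac{\left(O + 212\right) \frac{1}{O + \left(O - 33\right)}}{2} = \frac{\left(212 + O\right) \frac{1}{O + \left(-33 + O\right)}}{2} = \frac{\left(212 + O\right) \frac{1}{-33 + 2 O}}{2} = \frac{\frac{1}{-33 + 2 O} \left(212 + O\right)}{2} = \frac{212 + O}{2 \left(-33 + 2 O\right)}$)
$U = 2018951$ ($U = -8 + \left(2018009 - -950\right) = -8 + \left(2018009 + 950\right) = -8 + 2018959 = 2018951$)
$Z = - \frac{1527976221}{158}$ ($Z = - \frac{3786806}{\frac{1}{2} \frac{1}{-33 + 2 \cdot 420} \left(212 + 420\right)} = - \frac{3786806}{\frac{1}{2} \frac{1}{-33 + 840} \cdot 632} = - \frac{3786806}{\frac{1}{2} \cdot \frac{1}{807} \cdot 632} = - \frac{3786806}{\frac{316}{807}} = \left(-3786806\right) \frac{807}{316} = - \frac{1527976221}{158} \approx -9.6707 \cdot 10^{6}$)
$Z - U = - \frac{1527976221}{158} - 2018951 = - \frac{1846970479}{158}$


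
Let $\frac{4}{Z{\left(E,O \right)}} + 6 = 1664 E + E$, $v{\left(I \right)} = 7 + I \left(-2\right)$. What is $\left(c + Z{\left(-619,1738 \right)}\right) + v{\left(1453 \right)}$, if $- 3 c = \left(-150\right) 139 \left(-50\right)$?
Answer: $- \frac{361135575763}{1030641} \approx -3.504 \cdot 10^{5}$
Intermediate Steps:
$v{\left(I \right)} = 7 - 2 I$
$c = -347500$ ($c = - \frac{\left(-150\right) 139 \left(-50\right)}{3} = - \frac{\left(-20850\right) \left(-50\right)}{3} = \left(- \frac{1}{3}\right) 1042500 = -347500$)
$Z{\left(E,O \right)} = \frac{4}{-6 + 1665 E}$ ($Z{\left(E,O \right)} = \frac{4}{-6 + \left(1664 E + E\right)} = \frac{4}{-6 + 1665 E}$)
$\left(c + Z{\left(-619,1738 \right)}\right) + v{\left(1453 \right)} = \left(-347500 + \frac{4}{3 \left(-2 + 555 \left(-619\right)\right)}\right) + \left(7 - 2906\right) = \left(-347500 + \frac{4}{3 \left(-2 - 343545\right)}\right) + \left(7 - 2906\right) = \left(-347500 + \frac{4}{3 \left(-343547\right)}\right) - 2899 = \left(-347500 + \frac{4}{3} \left(- \frac{1}{343547}\right)\right) - 2899 = \left(-347500 - \frac{4}{1030641}\right) - 2899 = - \frac{358147747504}{1030641} - 2899 = - \frac{361135575763}{1030641}$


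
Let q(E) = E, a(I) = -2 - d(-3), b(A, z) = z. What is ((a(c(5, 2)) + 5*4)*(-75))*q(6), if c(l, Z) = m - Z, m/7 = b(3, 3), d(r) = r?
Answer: -9450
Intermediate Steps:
m = 21 (m = 7*3 = 21)
c(l, Z) = 21 - Z
a(I) = 1 (a(I) = -2 - 1*(-3) = -2 + 3 = 1)
((a(c(5, 2)) + 5*4)*(-75))*q(6) = ((1 + 5*4)*(-75))*6 = ((1 + 20)*(-75))*6 = (21*(-75))*6 = -1575*6 = -9450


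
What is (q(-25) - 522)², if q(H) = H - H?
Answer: 272484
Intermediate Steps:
q(H) = 0
(q(-25) - 522)² = (0 - 522)² = (-522)² = 272484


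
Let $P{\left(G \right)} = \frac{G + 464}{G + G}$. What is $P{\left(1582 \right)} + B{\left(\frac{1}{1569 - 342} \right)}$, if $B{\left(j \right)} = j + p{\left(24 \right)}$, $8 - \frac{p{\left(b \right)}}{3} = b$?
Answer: $- \frac{91916669}{1941114} \approx -47.353$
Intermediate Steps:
$p{\left(b \right)} = 24 - 3 b$
$P{\left(G \right)} = \frac{464 + G}{2 G}$
$B{\left(j \right)} = -48 + j$ ($B{\left(j \right)} = j + \left(24 - 72\right) = j - 48 = -48 + j$)
$P{\left(1582 \right)} + B{\left(\frac{1}{1569 - 342} \right)} = \frac{464 + 1582}{2 \cdot 1582} - \left(48 - \frac{1}{1569 - 342}\right) = \frac{1}{2} \cdot \frac{1}{1582} \cdot 2046 - \left(48 - \frac{1}{1227}\right) = \frac{1023}{1582} + \left(-48 + \frac{1}{1227}\right) = \frac{1023}{1582} - \frac{58895}{1227} = - \frac{91916669}{1941114}$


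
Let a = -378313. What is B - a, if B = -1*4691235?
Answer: -4312922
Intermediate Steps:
B = -4691235
B - a = -4691235 - 1*(-378313) = -4691235 + 378313 = -4312922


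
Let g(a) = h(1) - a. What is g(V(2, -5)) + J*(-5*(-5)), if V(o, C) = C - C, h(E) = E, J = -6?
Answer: -149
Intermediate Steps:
V(o, C) = 0
g(a) = 1 - a
g(V(2, -5)) + J*(-5*(-5)) = (1 - 1*0) - (-30)*(-5) = (1 + 0) - 6*25 = 1 - 150 = -149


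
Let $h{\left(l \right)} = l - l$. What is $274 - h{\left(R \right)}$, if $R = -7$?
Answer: $274$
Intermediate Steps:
$h{\left(l \right)} = 0$
$274 - h{\left(R \right)} = 274 - 0 = 274 + 0 = 274$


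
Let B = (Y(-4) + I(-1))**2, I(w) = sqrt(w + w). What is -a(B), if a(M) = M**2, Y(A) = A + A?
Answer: -3332 + 1984*I*sqrt(2) ≈ -3332.0 + 2805.8*I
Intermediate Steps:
Y(A) = 2*A
I(w) = sqrt(2)*sqrt(w) (I(w) = sqrt(2*w) = sqrt(2)*sqrt(w))
B = (-8 + I*sqrt(2))**2 (B = (2*(-4) + sqrt(2)*sqrt(-1))**2 = (-8 + sqrt(2)*I)**2 = (-8 + I*sqrt(2))**2 ≈ 62.0 - 22.627*I)
-a(B) = -((8 - I*sqrt(2))**2)**2 = -(8 - I*sqrt(2))**4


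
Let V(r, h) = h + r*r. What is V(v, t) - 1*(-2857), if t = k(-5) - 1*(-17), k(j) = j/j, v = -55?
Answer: 5900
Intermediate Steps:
k(j) = 1
t = 18 (t = 1 - 1*(-17) = 1 + 17 = 18)
V(r, h) = h + r²
V(v, t) - 1*(-2857) = (18 + (-55)²) - 1*(-2857) = (18 + 3025) + 2857 = 3043 + 2857 = 5900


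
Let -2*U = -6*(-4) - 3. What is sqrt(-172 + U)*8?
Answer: 4*I*sqrt(730) ≈ 108.07*I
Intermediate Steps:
U = -21/2 (U = -(-6*(-4) - 3)/2 = -(24 - 3)/2 = -1/2*21 = -21/2 ≈ -10.500)
sqrt(-172 + U)*8 = sqrt(-172 - 21/2)*8 = sqrt(-365/2)*8 = (I*sqrt(730)/2)*8 = 4*I*sqrt(730)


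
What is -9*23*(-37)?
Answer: 7659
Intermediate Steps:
-9*23*(-37) = -207*(-37) = 7659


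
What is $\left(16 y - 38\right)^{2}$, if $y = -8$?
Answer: $27556$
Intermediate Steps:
$\left(16 y - 38\right)^{2} = \left(16 \left(-8\right) - 38\right)^{2} = \left(-128 - 38\right)^{2} = \left(-166\right)^{2} = 27556$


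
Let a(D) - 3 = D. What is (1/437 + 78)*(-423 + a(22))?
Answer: -13566626/437 ≈ -31045.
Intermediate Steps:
a(D) = 3 + D
(1/437 + 78)*(-423 + a(22)) = (1/437 + 78)*(-423 + (3 + 22)) = (1/437 + 78)*(-423 + 25) = (34087/437)*(-398) = -13566626/437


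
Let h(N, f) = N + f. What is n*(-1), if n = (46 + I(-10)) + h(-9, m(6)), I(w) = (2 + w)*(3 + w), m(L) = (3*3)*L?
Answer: -147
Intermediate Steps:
m(L) = 9*L
n = 147 (n = (46 + (6 + (-10)² + 5*(-10))) + (-9 + 9*6) = (46 + (6 + 100 - 50)) + (-9 + 54) = (46 + 56) + 45 = 102 + 45 = 147)
n*(-1) = 147*(-1) = -147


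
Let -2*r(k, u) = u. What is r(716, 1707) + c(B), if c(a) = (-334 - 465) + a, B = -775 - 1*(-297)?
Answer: -4261/2 ≈ -2130.5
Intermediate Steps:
r(k, u) = -u/2
B = -478 (B = -775 + 297 = -478)
c(a) = -799 + a
r(716, 1707) + c(B) = -½*1707 + (-799 - 478) = -1707/2 - 1277 = -4261/2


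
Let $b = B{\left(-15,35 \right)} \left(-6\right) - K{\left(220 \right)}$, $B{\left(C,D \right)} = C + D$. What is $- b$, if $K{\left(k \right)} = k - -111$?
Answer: $451$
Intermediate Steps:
$K{\left(k \right)} = 111 + k$ ($K{\left(k \right)} = k + 111 = 111 + k$)
$b = -451$ ($b = \left(-15 + 35\right) \left(-6\right) - \left(111 + 220\right) = 20 \left(-6\right) - 331 = -120 - 331 = -451$)
$- b = \left(-1\right) \left(-451\right) = 451$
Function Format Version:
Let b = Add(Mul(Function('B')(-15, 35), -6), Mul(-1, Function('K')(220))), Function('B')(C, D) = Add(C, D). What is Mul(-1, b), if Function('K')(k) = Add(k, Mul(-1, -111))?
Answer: 451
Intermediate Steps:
Function('K')(k) = Add(111, k) (Function('K')(k) = Add(k, 111) = Add(111, k))
b = -451 (b = Add(Mul(Add(-15, 35), -6), Mul(-1, Add(111, 220))) = Add(Mul(20, -6), Mul(-1, 331)) = Add(-120, -331) = -451)
Mul(-1, b) = Mul(-1, -451) = 451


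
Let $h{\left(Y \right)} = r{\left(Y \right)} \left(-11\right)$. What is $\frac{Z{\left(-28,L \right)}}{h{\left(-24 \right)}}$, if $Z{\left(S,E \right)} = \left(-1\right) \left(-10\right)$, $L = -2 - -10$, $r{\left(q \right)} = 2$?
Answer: $- \frac{5}{11} \approx -0.45455$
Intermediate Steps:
$L = 8$ ($L = -2 + 10 = 8$)
$Z{\left(S,E \right)} = 10$
$h{\left(Y \right)} = -22$ ($h{\left(Y \right)} = 2 \left(-11\right) = -22$)
$\frac{Z{\left(-28,L \right)}}{h{\left(-24 \right)}} = \frac{10}{-22} = 10 \left(- \frac{1}{22}\right) = - \frac{5}{11}$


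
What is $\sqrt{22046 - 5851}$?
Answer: $\sqrt{16195} \approx 127.26$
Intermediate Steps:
$\sqrt{22046 - 5851} = \sqrt{16195}$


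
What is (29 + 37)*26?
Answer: 1716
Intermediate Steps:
(29 + 37)*26 = 66*26 = 1716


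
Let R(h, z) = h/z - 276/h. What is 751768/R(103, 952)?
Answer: -73715363008/252143 ≈ -2.9236e+5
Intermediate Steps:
R(h, z) = -276/h + h/z
751768/R(103, 952) = 751768/(-276/103 + 103/952) = 751768/(-252143/98056) = 751768*(-98056/252143) = -73715363008/252143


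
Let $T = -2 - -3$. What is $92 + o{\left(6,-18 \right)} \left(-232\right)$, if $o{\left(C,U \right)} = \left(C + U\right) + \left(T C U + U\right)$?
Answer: $32108$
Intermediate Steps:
$T = 1$ ($T = -2 + 3 = 1$)
$o{\left(C,U \right)} = C + 2 U + C U$ ($o{\left(C,U \right)} = \left(C + U\right) + \left(1 C U + U\right) = \left(C + U\right) + \left(C U + U\right) = \left(C + U\right) + \left(U + C U\right) = C + 2 U + C U$)
$92 + o{\left(6,-18 \right)} \left(-232\right) = 92 + \left(6 + 2 \left(-18\right) + 6 \left(-18\right)\right) \left(-232\right) = 92 + \left(6 - 36 - 108\right) \left(-232\right) = 92 - -32016 = 92 + 32016 = 32108$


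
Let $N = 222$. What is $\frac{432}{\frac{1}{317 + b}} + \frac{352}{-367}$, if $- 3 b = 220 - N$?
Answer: $\frac{50363792}{367} \approx 1.3723 \cdot 10^{5}$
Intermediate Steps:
$b = \frac{2}{3}$ ($b = - \frac{220 - 222}{3} = \left(- \frac{1}{3}\right) \left(-2\right) = \frac{2}{3} \approx 0.66667$)
$\frac{432}{\frac{1}{317 + b}} + \frac{352}{-367} = \frac{432}{\frac{1}{317 + \frac{2}{3}}} + \frac{352}{-367} = \frac{432}{\frac{1}{\frac{953}{3}}} + 352 \left(- \frac{1}{367}\right) = \frac{432}{\frac{3}{953}} - \frac{352}{367} = 432 \cdot \frac{953}{3} - \frac{352}{367} = 137232 - \frac{352}{367} = \frac{50363792}{367}$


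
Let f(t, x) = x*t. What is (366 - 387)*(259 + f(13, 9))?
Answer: -7896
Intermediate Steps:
f(t, x) = t*x
(366 - 387)*(259 + f(13, 9)) = (366 - 387)*(259 + 13*9) = -21*(259 + 117) = -21*376 = -7896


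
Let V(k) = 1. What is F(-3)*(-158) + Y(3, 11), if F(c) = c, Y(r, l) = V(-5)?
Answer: 475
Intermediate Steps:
Y(r, l) = 1
F(-3)*(-158) + Y(3, 11) = -3*(-158) + 1 = 474 + 1 = 475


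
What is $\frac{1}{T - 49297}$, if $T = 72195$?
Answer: $\frac{1}{22898} \approx 4.3672 \cdot 10^{-5}$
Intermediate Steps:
$\frac{1}{T - 49297} = \frac{1}{72195 - 49297} = \frac{1}{22898}$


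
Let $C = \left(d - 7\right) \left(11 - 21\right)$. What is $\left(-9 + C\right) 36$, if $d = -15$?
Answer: $7596$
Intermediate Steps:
$C = 220$ ($C = \left(-15 - 7\right) \left(11 - 21\right) = \left(-22\right) \left(-10\right) = 220$)
$\left(-9 + C\right) 36 = \left(-9 + 220\right) 36 = 211 \cdot 36 = 7596$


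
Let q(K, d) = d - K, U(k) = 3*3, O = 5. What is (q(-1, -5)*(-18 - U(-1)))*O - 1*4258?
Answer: -3718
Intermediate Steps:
U(k) = 9
(q(-1, -5)*(-18 - U(-1)))*O - 1*4258 = ((-5 - 1*(-1))*(-18 - 1*9))*5 - 1*4258 = ((-5 + 1)*(-18 - 9))*5 - 4258 = -4*(-27)*5 - 4258 = 108*5 - 4258 = 540 - 4258 = -3718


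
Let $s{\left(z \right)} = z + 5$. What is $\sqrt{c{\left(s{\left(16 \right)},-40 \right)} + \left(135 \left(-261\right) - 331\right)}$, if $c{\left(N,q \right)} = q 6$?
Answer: $i \sqrt{35806} \approx 189.22 i$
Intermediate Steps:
$s{\left(z \right)} = 5 + z$
$c{\left(N,q \right)} = 6 q$
$\sqrt{c{\left(s{\left(16 \right)},-40 \right)} + \left(135 \left(-261\right) - 331\right)} = \sqrt{6 \left(-40\right) + \left(135 \left(-261\right) - 331\right)} = \sqrt{-240 - 35566} = \sqrt{-35806} = i \sqrt{35806}$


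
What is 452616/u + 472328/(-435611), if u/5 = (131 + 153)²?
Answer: 835509067/21959150510 ≈ 0.038048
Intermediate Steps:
u = 403280 (u = 5*(131 + 153)² = 5*284² = 5*80656 = 403280)
452616/u + 472328/(-435611) = 452616/403280 + 472328/(-435611) = 452616*(1/403280) + 472328*(-1/435611) = 56577/50410 - 472328/435611 = 835509067/21959150510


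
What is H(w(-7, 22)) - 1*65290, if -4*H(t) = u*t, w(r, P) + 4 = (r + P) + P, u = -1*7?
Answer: -260929/4 ≈ -65232.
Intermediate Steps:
u = -7
w(r, P) = -4 + r + 2*P (w(r, P) = -4 + ((r + P) + P) = -4 + ((P + r) + P) = -4 + (r + 2*P) = -4 + r + 2*P)
H(t) = 7*t/4 (H(t) = -(-7)*t/4 = 7*t/4)
H(w(-7, 22)) - 1*65290 = 7*(-4 - 7 + 2*22)/4 - 1*65290 = 7*(-4 - 7 + 44)/4 - 65290 = (7/4)*33 - 65290 = 231/4 - 65290 = -260929/4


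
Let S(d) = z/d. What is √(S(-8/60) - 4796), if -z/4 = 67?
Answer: I*√2786 ≈ 52.783*I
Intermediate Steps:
z = -268 (z = -4*67 = -268)
S(d) = -268/d
√(S(-8/60) - 4796) = √(-268/((-8/60)) - 4796) = √(-268/((-8*1/60)) - 4796) = √(-268/(-2/15) - 4796) = √(-268*(-15/2) - 4796) = √(2010 - 4796) = √(-2786) = I*√2786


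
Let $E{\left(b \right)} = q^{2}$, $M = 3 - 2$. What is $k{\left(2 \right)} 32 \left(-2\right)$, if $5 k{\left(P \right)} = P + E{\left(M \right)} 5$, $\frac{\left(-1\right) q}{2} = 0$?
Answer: $- \frac{128}{5} \approx -25.6$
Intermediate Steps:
$q = 0$ ($q = \left(-2\right) 0 = 0$)
$M = 1$
$E{\left(b \right)} = 0$ ($E{\left(b \right)} = 0^{2} = 0$)
$k{\left(P \right)} = \frac{P}{5}$ ($k{\left(P \right)} = \frac{P + 0 \cdot 5}{5} = \frac{P + 0}{5} = \frac{P}{5}$)
$k{\left(2 \right)} 32 \left(-2\right) = \frac{1}{5} \cdot 2 \cdot 32 \left(-2\right) = \frac{2}{5} \cdot 32 \left(-2\right) = \frac{64}{5} \left(-2\right) = - \frac{128}{5}$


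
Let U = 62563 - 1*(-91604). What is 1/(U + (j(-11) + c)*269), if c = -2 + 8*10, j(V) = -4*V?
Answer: 1/186985 ≈ 5.3480e-6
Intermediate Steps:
U = 154167 (U = 62563 + 91604 = 154167)
c = 78 (c = -2 + 80 = 78)
1/(U + (j(-11) + c)*269) = 1/(154167 + (-4*(-11) + 78)*269) = 1/(154167 + (44 + 78)*269) = 1/(154167 + 122*269) = 1/(154167 + 32818) = 1/186985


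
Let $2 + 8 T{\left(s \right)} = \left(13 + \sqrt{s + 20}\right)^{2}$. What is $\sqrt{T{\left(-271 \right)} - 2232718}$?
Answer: $\frac{\sqrt{-8930914 + 13 i \sqrt{251}}}{2} \approx 0.017229 + 1494.2 i$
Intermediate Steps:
$T{\left(s \right)} = - \frac{1}{4} + \frac{\left(13 + \sqrt{20 + s}\right)^{2}}{8}$ ($T{\left(s \right)} = - \frac{1}{4} + \frac{\left(13 + \sqrt{s + 20}\right)^{2}}{8} = - \frac{1}{4} + \frac{\left(13 + \sqrt{20 + s}\right)^{2}}{8}$)
$\sqrt{T{\left(-271 \right)} - 2232718} = \sqrt{\left(- \frac{1}{4} + \frac{\left(13 + \sqrt{20 - 271}\right)^{2}}{8}\right) - 2232718} = \sqrt{\left(- \frac{1}{4} + \frac{\left(13 + \sqrt{-251}\right)^{2}}{8}\right) - 2232718} = \sqrt{\left(- \frac{1}{4} + \frac{\left(13 + i \sqrt{251}\right)^{2}}{8}\right) - 2232718} = \sqrt{- \frac{8930873}{4} + \frac{\left(13 + i \sqrt{251}\right)^{2}}{8}}$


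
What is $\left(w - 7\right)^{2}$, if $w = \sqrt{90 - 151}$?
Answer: $\left(7 - i \sqrt{61}\right)^{2} \approx -12.0 - 109.34 i$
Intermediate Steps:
$w = i \sqrt{61}$ ($w = \sqrt{-61} = i \sqrt{61} \approx 7.8102 i$)
$\left(w - 7\right)^{2} = \left(i \sqrt{61} - 7\right)^{2} = \left(-7 + i \sqrt{61}\right)^{2}$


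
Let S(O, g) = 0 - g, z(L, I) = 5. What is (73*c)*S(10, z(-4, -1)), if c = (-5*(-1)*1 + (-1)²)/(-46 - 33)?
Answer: 2190/79 ≈ 27.722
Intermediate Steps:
S(O, g) = -g
c = -6/79 (c = (5*1 + 1)/(-79) = (5 + 1)*(-1/79) = 6*(-1/79) = -6/79 ≈ -0.075949)
(73*c)*S(10, z(-4, -1)) = (73*(-6/79))*(-1*5) = -438/79*(-5) = 2190/79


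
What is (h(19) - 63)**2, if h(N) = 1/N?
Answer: 1430416/361 ≈ 3962.4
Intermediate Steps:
(h(19) - 63)**2 = (1/19 - 63)**2 = (-1196/19)**2 = 1430416/361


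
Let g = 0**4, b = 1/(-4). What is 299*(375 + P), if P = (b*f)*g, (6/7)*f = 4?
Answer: 112125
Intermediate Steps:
b = -1/4 ≈ -0.25000
f = 14/3 (f = (7/6)*4 = 14/3 ≈ 4.6667)
g = 0
P = 0 (P = -1/4*14/3*0 = -7/6*0 = 0)
299*(375 + P) = 299*(375 + 0) = 299*375 = 112125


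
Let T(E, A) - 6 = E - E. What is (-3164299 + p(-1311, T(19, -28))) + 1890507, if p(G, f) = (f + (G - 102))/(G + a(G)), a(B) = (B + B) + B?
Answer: -2226587947/1748 ≈ -1.2738e+6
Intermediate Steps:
T(E, A) = 6 (T(E, A) = 6 + (E - E) = 6 + 0 = 6)
a(B) = 3*B (a(B) = 2*B + B = 3*B)
p(G, f) = (-102 + G + f)/(4*G) (p(G, f) = (f + (G - 102))/(G + 3*G) = (f + (-102 + G))/((4*G)) = (-102 + G + f)*(1/(4*G)) = (-102 + G + f)/(4*G))
(-3164299 + p(-1311, T(19, -28))) + 1890507 = (-3164299 + (1/4)*(-102 - 1311 + 6)/(-1311)) + 1890507 = (-3164299 + (1/4)*(-1/1311)*(-1407)) + 1890507 = (-3164299 + 469/1748) + 1890507 = -5531194183/1748 + 1890507 = -2226587947/1748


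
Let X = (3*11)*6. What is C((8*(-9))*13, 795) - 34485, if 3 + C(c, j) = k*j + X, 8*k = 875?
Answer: 421305/8 ≈ 52663.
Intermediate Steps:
k = 875/8 (k = (⅛)*875 = 875/8 ≈ 109.38)
X = 198 (X = 33*6 = 198)
C(c, j) = 195 + 875*j/8 (C(c, j) = -3 + (875*j/8 + 198) = -3 + (198 + 875*j/8) = 195 + 875*j/8)
C((8*(-9))*13, 795) - 34485 = (195 + (875/8)*795) - 34485 = (195 + 695625/8) - 34485 = 697185/8 - 34485 = 421305/8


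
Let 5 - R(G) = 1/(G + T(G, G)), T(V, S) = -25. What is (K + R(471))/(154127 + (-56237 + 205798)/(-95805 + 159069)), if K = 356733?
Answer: 5032814009904/2174437339847 ≈ 2.3145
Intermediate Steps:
R(G) = 5 - 1/(-25 + G) (R(G) = 5 - 1/(G - 25) = 5 - 1/(-25 + G))
(K + R(471))/(154127 + (-56237 + 205798)/(-95805 + 159069)) = (356733 + (-126 + 5*471)/(-25 + 471))/(154127 + (-56237 + 205798)/(-95805 + 159069)) = (356733 + (-126 + 2355)/446)/(154127 + 149561/63264) = (356733 + (1/446)*2229)/(154127 + 149561*(1/63264)) = (356733 + 2229/446)/(154127 + 149561/63264) = 159105147/(446*(9750840089/63264)) = (159105147/446)*(63264/9750840089) = 5032814009904/2174437339847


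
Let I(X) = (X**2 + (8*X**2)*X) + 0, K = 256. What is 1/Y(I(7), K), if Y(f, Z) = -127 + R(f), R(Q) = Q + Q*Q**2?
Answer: 1/21787773923 ≈ 4.5897e-11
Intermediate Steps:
I(X) = X**2 + 8*X**3 (I(X) = (X**2 + 8*X**3) + 0 = X**2 + 8*X**3)
R(Q) = Q + Q**3
Y(f, Z) = -127 + f + f**3 (Y(f, Z) = -127 + (f + f**3) = -127 + f + f**3)
1/Y(I(7), K) = 1/(-127 + 7**2*(1 + 8*7) + (7**2*(1 + 8*7))**3) = 1/(-127 + 49*(1 + 56) + (49*(1 + 56))**3) = 1/(-127 + 49*57 + (49*57)**3) = 1/(-127 + 2793 + 2793**3) = 1/(-127 + 2793 + 21787771257) = 1/21787773923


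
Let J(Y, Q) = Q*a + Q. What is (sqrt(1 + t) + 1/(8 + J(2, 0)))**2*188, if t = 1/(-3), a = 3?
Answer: 6157/48 + 47*sqrt(6)/3 ≈ 166.65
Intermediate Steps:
t = -1/3 ≈ -0.33333
J(Y, Q) = 4*Q (J(Y, Q) = Q*3 + Q = 3*Q + Q = 4*Q)
(sqrt(1 + t) + 1/(8 + J(2, 0)))**2*188 = (sqrt(1 - 1/3) + 1/(8 + 4*0))**2*188 = (sqrt(2/3) + 1/(8 + 0))**2*188 = (sqrt(6)/3 + 1/8)**2*188 = (1/8 + sqrt(6)/3)**2*188 = 188*(1/8 + sqrt(6)/3)**2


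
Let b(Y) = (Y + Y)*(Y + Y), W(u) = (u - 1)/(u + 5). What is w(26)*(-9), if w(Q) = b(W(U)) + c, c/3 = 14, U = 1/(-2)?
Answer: -382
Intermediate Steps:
U = -½ ≈ -0.50000
c = 42 (c = 3*14 = 42)
W(u) = (-1 + u)/(5 + u)
b(Y) = 4*Y² (b(Y) = (2*Y)*(2*Y) = 4*Y²)
w(Q) = 382/9 (w(Q) = 4*((-1 - ½)/(5 - ½))² + 42 = 4*(-3/2/(9/2))² + 42 = 4*((2/9)*(-3/2))² + 42 = 4*(-⅓)² + 42 = 4*(⅑) + 42 = 4/9 + 42 = 382/9)
w(26)*(-9) = (382/9)*(-9) = -382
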